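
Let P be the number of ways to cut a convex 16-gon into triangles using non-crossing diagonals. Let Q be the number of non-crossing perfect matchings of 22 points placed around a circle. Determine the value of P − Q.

A convex 16-gon is triangulated into 14 triangles, and the number of such triangulations is the Catalan number C_{16−2} = C_14. So P = C_14 = 2674440.
Non-crossing perfect matchings of 2n points on a circle are counted by C_n; with 22 points, n = 11. So Q = C_11 = 58786.
P − Q = 2674440 − 58786 = 2615654.

2615654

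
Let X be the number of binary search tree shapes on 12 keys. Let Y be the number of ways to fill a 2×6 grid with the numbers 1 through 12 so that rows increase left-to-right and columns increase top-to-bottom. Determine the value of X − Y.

There are C_n binary search tree shapes on n keys; with n = 12 that is C_12. So X = C_12 = 208012.
Standard Young tableaux of shape 2×n are counted by C_n; here n = 6. So Y = C_6 = 132.
X − Y = 208012 − 132 = 207880.

207880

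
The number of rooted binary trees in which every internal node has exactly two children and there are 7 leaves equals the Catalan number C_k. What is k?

Full binary trees with 7 leaves have 7−1 = 6 internal nodes, so there are C_6 of them.

6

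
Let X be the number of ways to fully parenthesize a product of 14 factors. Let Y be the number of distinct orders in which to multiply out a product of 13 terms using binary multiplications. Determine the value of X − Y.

534888

Ways to associate a product of 14 factors correspond to binary trees on 14 leaves, so the count is C_13. So X = C_13 = 742900.
Ways to associate a product of 13 factors correspond to binary trees on 13 leaves, so the count is C_12. So Y = C_12 = 208012.
X − Y = 742900 − 208012 = 534888.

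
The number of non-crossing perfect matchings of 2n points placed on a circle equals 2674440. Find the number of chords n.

14

Non-crossing pairings of 2n points on a circle are counted by C_n, and C_14 = 2674440.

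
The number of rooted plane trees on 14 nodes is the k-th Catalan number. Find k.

Rooted ordered (plane) trees on m nodes have m−1 edges and are counted by C_{m−1}; m = 14 gives C_13.

13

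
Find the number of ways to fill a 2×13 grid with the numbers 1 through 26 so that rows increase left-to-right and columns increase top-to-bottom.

742900

Standard Young tableaux of shape 2×n are counted by C_n; here n = 13.
C_13 = C(26,13)/14 = 10400600/14 = 742900.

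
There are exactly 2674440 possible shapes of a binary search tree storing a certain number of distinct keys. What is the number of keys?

14

Binary search tree shapes on n keys are counted by C_n. The Catalan number equal to 2674440 is C_14.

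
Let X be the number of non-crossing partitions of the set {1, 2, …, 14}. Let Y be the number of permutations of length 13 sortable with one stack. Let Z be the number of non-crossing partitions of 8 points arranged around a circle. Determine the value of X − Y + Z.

The non-crossing partitions of [14] form a lattice of size C_14. So X = C_14 = 2674440.
Stack-sortable permutations are exactly the 231-avoiding ones, counted by C_n; here n = 13. So Y = C_13 = 742900.
The non-crossing partitions of [8] form a lattice of size C_8. So Z = C_8 = 1430.
X − Y + Z = 2674440 − 742900 + 1430 = 1932970.

1932970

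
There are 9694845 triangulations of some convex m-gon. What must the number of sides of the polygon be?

Triangulations of a convex m-gon are counted by C_{m−2}; 9694845 = C_15.
So m − 2 = 15, giving m = 17 sides.

17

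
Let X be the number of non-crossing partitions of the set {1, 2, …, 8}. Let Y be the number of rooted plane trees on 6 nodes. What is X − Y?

The non-crossing partitions of [8] form a lattice of size C_8. So X = C_8 = 1430.
Rooted ordered (plane) trees on m nodes have m−1 edges and are counted by C_{m−1}; m = 6 gives C_5. So Y = C_5 = 42.
X − Y = 1430 − 42 = 1388.

1388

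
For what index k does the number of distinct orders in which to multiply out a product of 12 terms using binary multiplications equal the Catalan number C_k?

Bracketing 12 factors into binary products is counted by C_{12−1} = C_11.

11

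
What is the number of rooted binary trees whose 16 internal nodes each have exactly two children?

Full binary trees with n internal nodes are counted by C_n; here n = 16.
C_16 = 35357670.

35357670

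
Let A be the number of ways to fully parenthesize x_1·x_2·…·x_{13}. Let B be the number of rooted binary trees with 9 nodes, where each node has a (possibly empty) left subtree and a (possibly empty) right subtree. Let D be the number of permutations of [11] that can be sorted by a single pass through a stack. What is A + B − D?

154088

Bracketing 13 factors into binary products is counted by C_{13−1} = C_12. So A = C_12 = 208012.
Rooted binary trees with 9 nodes (each child slot possibly empty) number C_9. So B = C_9 = 4862.
By Knuth's characterisation, the stack-sortable permutations of length 11 are the 231-avoiders, numbering C_11. So D = C_11 = 58786.
A + B − D = 208012 + 4862 − 58786 = 154088.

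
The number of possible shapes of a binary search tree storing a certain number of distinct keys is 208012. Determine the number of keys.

12

Binary search tree shapes on n keys are counted by C_n. Since C_12 = 208012, the index is 12.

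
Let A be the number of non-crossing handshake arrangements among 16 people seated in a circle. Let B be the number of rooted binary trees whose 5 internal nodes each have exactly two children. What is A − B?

With 16 = 2·8 people, non-crossing handshake pairings are non-crossing perfect matchings on a circle, counted by C_8. So A = C_8 = 1430.
Full binary trees with n internal nodes are counted by C_n; here n = 5. So B = C_5 = 42.
A − B = 1430 − 42 = 1388.

1388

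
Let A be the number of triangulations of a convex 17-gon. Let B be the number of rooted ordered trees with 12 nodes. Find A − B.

9636059

A convex 17-gon is triangulated into 15 triangles, and the number of such triangulations is the Catalan number C_{17−2} = C_15. So A = C_15 = 9694845.
A rooted plane tree on 12 nodes has 11 edges, and such trees are counted by C_11. So B = C_11 = 58786.
A − B = 9694845 − 58786 = 9636059.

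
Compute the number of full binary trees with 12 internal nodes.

The number of full binary trees on 12 internal nodes is the Catalan number C_12.
C_12 = C(24,12)/13 = 2704156/13 = 208012.

208012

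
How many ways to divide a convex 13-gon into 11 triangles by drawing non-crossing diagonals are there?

58786

The number of triangulations of a 13-gon is the Catalan number C_11 (index = sides − 2).
C_11 = C_10 · 2(2·10+1)/(10+2) = 16796 · 42/12 = 58786.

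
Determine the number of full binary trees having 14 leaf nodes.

742900

A full binary tree with L leaves has L−1 internal nodes and is counted by C_{L−1}; L = 14 gives C_13.
C_13 = 742900.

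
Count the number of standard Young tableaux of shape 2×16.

35357670

By the hook-length formula (or a Dyck-path bijection), SYT of shape 2×16 number C_16.
C_16 = C(32,16)/17 = 601080390/17 = 35357670.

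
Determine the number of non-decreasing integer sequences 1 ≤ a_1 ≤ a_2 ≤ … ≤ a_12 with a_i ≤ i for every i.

208012

Weakly increasing sequences with a_i ≤ i biject with Dyck paths of semilength 12, so there are C_12.
C_12 = C_11 · 2(2·11+1)/(11+2) = 58786 · 46/13 = 208012.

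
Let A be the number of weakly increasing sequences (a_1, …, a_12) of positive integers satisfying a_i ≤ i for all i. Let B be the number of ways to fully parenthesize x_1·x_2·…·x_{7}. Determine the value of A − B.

Weakly increasing sequences with a_i ≤ i biject with Dyck paths of semilength 12, so there are C_12. So A = C_12 = 208012.
Ways to associate a product of 7 factors correspond to binary trees on 7 leaves, so the count is C_6. So B = C_6 = 132.
A − B = 208012 − 132 = 207880.

207880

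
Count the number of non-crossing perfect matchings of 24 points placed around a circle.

208012

Non-crossing perfect matchings of 2n points on a circle are counted by C_n; with 24 points, n = 12.
C_12 = 208012.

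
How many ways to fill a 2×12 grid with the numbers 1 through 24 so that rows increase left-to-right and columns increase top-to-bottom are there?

208012

By the hook-length formula (or a Dyck-path bijection), SYT of shape 2×12 number C_12.
C_12 = 208012.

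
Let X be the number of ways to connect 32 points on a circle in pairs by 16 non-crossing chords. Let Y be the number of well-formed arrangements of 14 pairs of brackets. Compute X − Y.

32683230

Non-crossing perfect matchings of 2n points on a circle are counted by C_n; with 32 points, n = 16. So X = C_16 = 35357670.
Balanced strings of n pairs of brackets are counted by C_n; here n = 14. So Y = C_14 = 2674440.
X − Y = 35357670 − 2674440 = 32683230.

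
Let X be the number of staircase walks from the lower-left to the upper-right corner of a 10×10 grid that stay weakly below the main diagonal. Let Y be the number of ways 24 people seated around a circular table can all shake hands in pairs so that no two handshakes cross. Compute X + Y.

224808

Sub-diagonal monotone paths from (0,0) to (10,10) biject with Dyck paths of semilength 10, giving C_10. So X = C_10 = 16796.
With 24 = 2·12 people, non-crossing handshake pairings are non-crossing perfect matchings on a circle, counted by C_12. So Y = C_12 = 208012.
X + Y = 16796 + 208012 = 224808.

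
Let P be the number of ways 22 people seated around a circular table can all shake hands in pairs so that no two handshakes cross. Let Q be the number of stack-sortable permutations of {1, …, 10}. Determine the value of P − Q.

With 22 = 2·11 people, non-crossing handshake pairings are non-crossing perfect matchings on a circle, counted by C_11. So P = C_11 = 58786.
Stack-sortable permutations are exactly the 231-avoiding ones, counted by C_n; here n = 10. So Q = C_10 = 16796.
P − Q = 58786 − 16796 = 41990.

41990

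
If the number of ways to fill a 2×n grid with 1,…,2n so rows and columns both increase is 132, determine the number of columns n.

Standard Young tableaux of shape 2×n are counted by C_n. Since C_6 = 132, the index is 6.

6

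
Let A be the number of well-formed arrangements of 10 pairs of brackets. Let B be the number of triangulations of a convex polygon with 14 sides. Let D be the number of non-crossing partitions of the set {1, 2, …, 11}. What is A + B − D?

166022

With 10 pairs the number of balanced bracket strings is the Catalan number C_10. So A = C_10 = 16796.
The number of triangulations of a 14-gon is the Catalan number C_12 (index = sides − 2). So B = C_12 = 208012.
The non-crossing partitions of [11] form a lattice of size C_11. So D = C_11 = 58786.
A + B − D = 16796 + 208012 − 58786 = 166022.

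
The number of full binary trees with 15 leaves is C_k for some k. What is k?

Full binary trees with 15 leaves have 15−1 = 14 internal nodes, so there are C_14 of them.

14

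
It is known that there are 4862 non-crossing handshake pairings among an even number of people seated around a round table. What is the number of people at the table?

18

Non-crossing handshake pairings of 2n people are counted by C_n; 4862 = C_9.
So n = 9, and there are 2n = 18 people.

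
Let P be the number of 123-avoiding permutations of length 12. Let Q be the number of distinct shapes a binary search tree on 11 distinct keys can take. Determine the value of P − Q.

Permutations of [n] avoiding any single length-3 pattern are counted by C_n; here n = 12. So P = C_12 = 208012.
Binary trees (left/right distinguished) on n nodes are counted by C_n; here n = 11. So Q = C_11 = 58786.
P − Q = 208012 − 58786 = 149226.

149226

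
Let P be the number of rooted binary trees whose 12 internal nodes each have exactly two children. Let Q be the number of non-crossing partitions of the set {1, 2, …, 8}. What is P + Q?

The number of full binary trees on 12 internal nodes is the Catalan number C_12. So P = C_12 = 208012.
Non-crossing partitions of an n-element set are counted by C_n; here n = 8. So Q = C_8 = 1430.
P + Q = 208012 + 1430 = 209442.

209442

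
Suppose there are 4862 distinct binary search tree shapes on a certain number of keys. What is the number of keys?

9

Binary search tree shapes on n keys are counted by C_n. Since C_9 = 4862, the index is 9.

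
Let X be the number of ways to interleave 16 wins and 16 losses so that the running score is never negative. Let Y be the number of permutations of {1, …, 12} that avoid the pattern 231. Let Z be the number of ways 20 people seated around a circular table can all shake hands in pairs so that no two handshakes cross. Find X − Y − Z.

Ballot sequences with n votes each where one side never trails are Dyck words, counted by C_n; here n = 16. So X = C_16 = 35357670.
Permutations of [n] avoiding any single length-3 pattern are counted by C_n; here n = 12. So Y = C_12 = 208012.
Non-crossing handshake pairings of 2n people are counted by C_n; 20 people gives n = 10. So Z = C_10 = 16796.
X − Y − Z = 35357670 − 208012 − 16796 = 35132862.

35132862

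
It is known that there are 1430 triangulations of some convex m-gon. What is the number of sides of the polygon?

10

Triangulations of a convex m-gon are counted by C_{m−2}. The Catalan number equal to 1430 is C_8.
So m − 2 = 8, giving m = 10 sides.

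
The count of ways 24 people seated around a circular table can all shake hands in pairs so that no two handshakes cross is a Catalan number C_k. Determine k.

12

With 24 = 2·12 people, non-crossing handshake pairings are non-crossing perfect matchings on a circle, counted by C_12.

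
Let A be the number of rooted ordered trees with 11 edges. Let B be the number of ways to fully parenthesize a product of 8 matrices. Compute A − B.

58357

Rooted ordered trees with n edges are counted by C_n; here n = 11. So A = C_11 = 58786.
Parenthesizations of m factors correspond to full binary trees with m leaves, counted by C_{m−1}; m = 8 gives C_7. So B = C_7 = 429.
A − B = 58786 − 429 = 58357.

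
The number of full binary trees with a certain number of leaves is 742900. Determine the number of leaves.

14

Full binary trees with L leaves are counted by C_{L−1}. The Catalan number equal to 742900 is C_13.
So the index is 13, and the number of leaves is 13 + 1 = 14.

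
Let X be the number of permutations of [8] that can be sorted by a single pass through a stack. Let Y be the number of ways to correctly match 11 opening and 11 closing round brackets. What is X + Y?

60216

Stack-sortable permutations are exactly the 231-avoiding ones, counted by C_n; here n = 8. So X = C_8 = 1430.
Balanced strings of n pairs of brackets are counted by C_n; here n = 11. So Y = C_11 = 58786.
X + Y = 1430 + 58786 = 60216.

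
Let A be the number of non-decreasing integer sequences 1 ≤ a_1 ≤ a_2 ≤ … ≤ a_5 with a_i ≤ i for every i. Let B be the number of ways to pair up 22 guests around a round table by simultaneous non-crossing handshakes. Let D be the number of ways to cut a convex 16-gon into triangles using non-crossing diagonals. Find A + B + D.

Weakly increasing sequences with a_i ≤ i biject with Dyck paths of semilength 5, so there are C_5. So A = C_5 = 42.
With 22 = 2·11 people, non-crossing handshake pairings are non-crossing perfect matchings on a circle, counted by C_11. So B = C_11 = 58786.
The number of triangulations of a 16-gon is the Catalan number C_14 (index = sides − 2). So D = C_14 = 2674440.
A + B + D = 42 + 58786 + 2674440 = 2733268.

2733268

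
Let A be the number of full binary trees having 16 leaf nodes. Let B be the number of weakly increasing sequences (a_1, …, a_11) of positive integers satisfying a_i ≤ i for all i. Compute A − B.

9636059

Full binary trees with 16 leaves have 16−1 = 15 internal nodes, so there are C_15 of them. So A = C_15 = 9694845.
Weakly increasing sequences with a_i ≤ i biject with Dyck paths of semilength 11, so there are C_11. So B = C_11 = 58786.
A − B = 9694845 − 58786 = 9636059.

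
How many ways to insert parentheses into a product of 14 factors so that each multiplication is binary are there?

Parenthesizations of m factors correspond to full binary trees with m leaves, counted by C_{m−1}; m = 14 gives C_13.
C_13 = C(26,13)/14 = 10400600/14 = 742900.

742900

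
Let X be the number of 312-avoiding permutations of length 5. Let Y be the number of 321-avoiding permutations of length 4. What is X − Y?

28

Permutations of [n] avoiding any single length-3 pattern are counted by C_n; here n = 5. So X = C_5 = 42.
For any fixed pattern of length 3, the pattern-avoiding permutations of [4] number C_4. So Y = C_4 = 14.
X − Y = 42 − 14 = 28.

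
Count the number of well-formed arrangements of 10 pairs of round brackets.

16796

A balanced arrangement of 10 bracket pairs is a Dyck word of semilength 10, so the count is C_10.
C_10 = C(20,10)/11 = 184756/11 = 16796.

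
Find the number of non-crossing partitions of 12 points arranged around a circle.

208012

Non-crossing partitions of an n-element set are counted by C_n; here n = 12.
C_12 = C(24,12)/13 = 2704156/13 = 208012.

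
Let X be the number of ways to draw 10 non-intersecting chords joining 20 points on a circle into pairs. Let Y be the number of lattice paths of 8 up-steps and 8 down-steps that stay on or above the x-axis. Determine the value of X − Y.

Pairing 20 circle points by 10 non-crossing chords gives C_10 matchings. So X = C_10 = 16796.
Dyck paths of semilength n (length 2n) are counted by C_n; here n = 8. So Y = C_8 = 1430.
X − Y = 16796 − 1430 = 15366.

15366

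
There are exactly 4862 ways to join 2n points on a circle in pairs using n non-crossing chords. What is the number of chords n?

9

Non-crossing pairings of 2n points on a circle are counted by C_n, and C_9 = 4862.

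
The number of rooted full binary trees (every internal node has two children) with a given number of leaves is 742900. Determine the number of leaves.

Full binary trees with L leaves are counted by C_{L−1}. Since C_13 = 742900, the index is 13.
So the index is 13, and the number of leaves is 13 + 1 = 14.

14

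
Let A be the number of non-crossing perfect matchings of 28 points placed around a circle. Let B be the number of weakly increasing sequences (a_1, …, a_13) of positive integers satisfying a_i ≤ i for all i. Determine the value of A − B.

Pairing 28 circle points by 14 non-crossing chords gives C_14 matchings. So A = C_14 = 2674440.
Such sub-staircase sequences of length n are counted by C_n; here n = 13. So B = C_13 = 742900.
A − B = 2674440 − 742900 = 1931540.

1931540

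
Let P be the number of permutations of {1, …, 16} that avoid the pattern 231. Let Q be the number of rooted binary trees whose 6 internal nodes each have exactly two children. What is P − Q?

Permutations of [n] avoiding any single length-3 pattern are counted by C_n; here n = 16. So P = C_16 = 35357670.
The number of full binary trees on 6 internal nodes is the Catalan number C_6. So Q = C_6 = 132.
P − Q = 35357670 − 132 = 35357538.

35357538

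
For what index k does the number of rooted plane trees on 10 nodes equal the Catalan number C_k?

9

Rooted ordered (plane) trees on m nodes have m−1 edges and are counted by C_{m−1}; m = 10 gives C_9.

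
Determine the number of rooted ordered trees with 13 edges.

742900

Rooted ordered trees with n edges are counted by C_n; here n = 13.
C_13 = C(26,13)/14 = 10400600/14 = 742900.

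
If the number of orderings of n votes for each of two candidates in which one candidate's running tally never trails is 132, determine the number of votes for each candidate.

Such ballot sequences with n votes each are counted by C_n. The Catalan number equal to 132 is C_6.

6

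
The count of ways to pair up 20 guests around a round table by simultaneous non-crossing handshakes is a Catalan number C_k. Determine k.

Non-crossing handshake pairings of 2n people are counted by C_n; 20 people gives n = 10.

10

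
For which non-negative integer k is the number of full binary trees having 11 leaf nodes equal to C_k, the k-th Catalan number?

A full binary tree with L leaves has L−1 internal nodes and is counted by C_{L−1}; L = 11 gives C_10.

10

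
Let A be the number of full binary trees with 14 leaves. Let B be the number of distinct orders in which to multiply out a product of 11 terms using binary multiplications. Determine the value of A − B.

Full binary trees with 14 leaves have 14−1 = 13 internal nodes, so there are C_13 of them. So A = C_13 = 742900.
Bracketing 11 factors into binary products is counted by C_{11−1} = C_10. So B = C_10 = 16796.
A − B = 742900 − 16796 = 726104.

726104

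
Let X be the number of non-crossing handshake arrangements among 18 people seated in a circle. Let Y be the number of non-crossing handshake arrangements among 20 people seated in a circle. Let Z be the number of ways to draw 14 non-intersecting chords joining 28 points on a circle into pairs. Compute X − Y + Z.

With 18 = 2·9 people, non-crossing handshake pairings are non-crossing perfect matchings on a circle, counted by C_9. So X = C_9 = 4862.
With 20 = 2·10 people, non-crossing handshake pairings are non-crossing perfect matchings on a circle, counted by C_10. So Y = C_10 = 16796.
Non-crossing perfect matchings of 2n points on a circle are counted by C_n; with 28 points, n = 14. So Z = C_14 = 2674440.
X − Y + Z = 4862 − 16796 + 2674440 = 2662506.

2662506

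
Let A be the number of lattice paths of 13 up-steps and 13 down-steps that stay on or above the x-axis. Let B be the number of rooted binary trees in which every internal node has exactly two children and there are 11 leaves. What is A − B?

726104

A Dyck path with 13 up-steps and 13 down-steps has semilength 13, so there are C_13 of them. So A = C_13 = 742900.
Full binary trees with 11 leaves have 11−1 = 10 internal nodes, so there are C_10 of them. So B = C_10 = 16796.
A − B = 742900 − 16796 = 726104.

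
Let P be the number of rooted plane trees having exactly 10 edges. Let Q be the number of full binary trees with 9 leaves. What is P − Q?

Rooted ordered trees with n edges are counted by C_n; here n = 10. So P = C_10 = 16796.
A full binary tree with L leaves has L−1 internal nodes and is counted by C_{L−1}; L = 9 gives C_8. So Q = C_8 = 1430.
P − Q = 16796 − 1430 = 15366.

15366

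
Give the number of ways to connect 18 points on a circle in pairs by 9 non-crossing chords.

4862

Pairing 18 circle points by 9 non-crossing chords gives C_9 matchings.
C_9 = C_8 · 2(2·8+1)/(8+2) = 1430 · 34/10 = 4862.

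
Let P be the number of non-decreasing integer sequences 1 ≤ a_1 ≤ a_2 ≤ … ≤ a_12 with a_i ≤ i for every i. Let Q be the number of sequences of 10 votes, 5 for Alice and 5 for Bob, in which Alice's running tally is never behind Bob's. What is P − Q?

Such sub-staircase sequences of length n are counted by C_n; here n = 12. So P = C_12 = 208012.
Ballot sequences with n votes each where one side never trails are Dyck words, counted by C_n; here n = 5. So Q = C_5 = 42.
P − Q = 208012 − 42 = 207970.

207970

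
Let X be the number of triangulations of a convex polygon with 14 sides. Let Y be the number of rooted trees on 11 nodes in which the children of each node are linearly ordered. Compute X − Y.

191216

Triangulations of a convex m-gon are counted by C_{m−2}; with m = 14 this is C_12. So X = C_12 = 208012.
Rooted ordered (plane) trees on m nodes have m−1 edges and are counted by C_{m−1}; m = 11 gives C_10. So Y = C_10 = 16796.
X − Y = 208012 − 16796 = 191216.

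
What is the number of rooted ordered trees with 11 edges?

58786

Rooted ordered trees with n edges are counted by C_n; here n = 11.
C_11 = 58786.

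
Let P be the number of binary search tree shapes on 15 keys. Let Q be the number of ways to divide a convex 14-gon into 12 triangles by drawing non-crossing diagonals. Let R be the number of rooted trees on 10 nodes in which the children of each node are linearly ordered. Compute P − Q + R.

Rooted binary trees with 15 nodes (each child slot possibly empty) number C_15. So P = C_15 = 9694845.
The number of triangulations of a 14-gon is the Catalan number C_12 (index = sides − 2). So Q = C_12 = 208012.
Rooted ordered (plane) trees on m nodes have m−1 edges and are counted by C_{m−1}; m = 10 gives C_9. So R = C_9 = 4862.
P − Q + R = 9694845 − 208012 + 4862 = 9491695.

9491695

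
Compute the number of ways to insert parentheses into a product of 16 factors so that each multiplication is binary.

Parenthesizations of m factors correspond to full binary trees with m leaves, counted by C_{m−1}; m = 16 gives C_15.
C_15 = C_14 · 2(2·14+1)/(14+2) = 2674440 · 58/16 = 9694845.

9694845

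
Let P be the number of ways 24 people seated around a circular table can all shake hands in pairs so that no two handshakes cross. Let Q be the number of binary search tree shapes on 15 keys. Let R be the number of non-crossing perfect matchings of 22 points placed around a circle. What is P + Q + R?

9961643

With 24 = 2·12 people, non-crossing handshake pairings are non-crossing perfect matchings on a circle, counted by C_12. So P = C_12 = 208012.
Binary trees (left/right distinguished) on n nodes are counted by C_n; here n = 15. So Q = C_15 = 9694845.
Pairing 22 circle points by 11 non-crossing chords gives C_11 matchings. So R = C_11 = 58786.
P + Q + R = 208012 + 9694845 + 58786 = 9961643.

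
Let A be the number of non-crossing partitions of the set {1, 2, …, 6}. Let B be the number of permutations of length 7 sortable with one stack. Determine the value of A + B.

Non-crossing partitions of an n-element set are counted by C_n; here n = 6. So A = C_6 = 132.
By Knuth's characterisation, the stack-sortable permutations of length 7 are the 231-avoiders, numbering C_7. So B = C_7 = 429.
A + B = 132 + 429 = 561.

561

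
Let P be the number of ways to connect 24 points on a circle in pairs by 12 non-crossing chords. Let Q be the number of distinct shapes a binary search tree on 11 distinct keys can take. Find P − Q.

Non-crossing perfect matchings of 2n points on a circle are counted by C_n; with 24 points, n = 12. So P = C_12 = 208012.
Rooted binary trees with 11 nodes (each child slot possibly empty) number C_11. So Q = C_11 = 58786.
P − Q = 208012 − 58786 = 149226.

149226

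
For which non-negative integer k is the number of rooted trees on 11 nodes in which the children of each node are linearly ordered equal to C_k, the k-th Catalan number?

A rooted plane tree on 11 nodes has 10 edges, and such trees are counted by C_10.

10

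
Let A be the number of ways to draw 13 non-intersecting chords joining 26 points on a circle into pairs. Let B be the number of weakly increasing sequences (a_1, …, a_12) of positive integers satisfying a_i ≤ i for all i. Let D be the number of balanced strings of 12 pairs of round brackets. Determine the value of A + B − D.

742900

Non-crossing perfect matchings of 2n points on a circle are counted by C_n; with 26 points, n = 13. So A = C_13 = 742900.
Weakly increasing sequences with a_i ≤ i biject with Dyck paths of semilength 12, so there are C_12. So B = C_12 = 208012.
A balanced arrangement of 12 bracket pairs is a Dyck word of semilength 12, so the count is C_12. So D = C_12 = 208012.
A + B − D = 742900 + 208012 − 208012 = 742900.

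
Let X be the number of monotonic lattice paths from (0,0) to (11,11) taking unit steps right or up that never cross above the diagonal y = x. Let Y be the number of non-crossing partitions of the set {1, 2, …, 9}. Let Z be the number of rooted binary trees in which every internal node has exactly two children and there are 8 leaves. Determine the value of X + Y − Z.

63219

Sub-diagonal monotone paths from (0,0) to (11,11) biject with Dyck paths of semilength 11, giving C_11. So X = C_11 = 58786.
The non-crossing partitions of [9] form a lattice of size C_9. So Y = C_9 = 4862.
A full binary tree with L leaves has L−1 internal nodes and is counted by C_{L−1}; L = 8 gives C_7. So Z = C_7 = 429.
X + Y − Z = 58786 + 4862 − 429 = 63219.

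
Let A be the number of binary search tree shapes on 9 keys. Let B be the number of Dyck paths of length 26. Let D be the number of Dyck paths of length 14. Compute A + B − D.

Binary trees (left/right distinguished) on n nodes are counted by C_n; here n = 9. So A = C_9 = 4862.
A Dyck path with 13 up-steps and 13 down-steps has semilength 13, so there are C_13 of them. So B = C_13 = 742900.
A Dyck path with 7 up-steps and 7 down-steps has semilength 7, so there are C_7 of them. So D = C_7 = 429.
A + B − D = 4862 + 742900 − 429 = 747333.

747333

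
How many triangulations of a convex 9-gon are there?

429

A convex 9-gon is triangulated into 7 triangles, and the number of such triangulations is the Catalan number C_{9−2} = C_7.
C_7 = C(14,7)/8 = 3432/8 = 429.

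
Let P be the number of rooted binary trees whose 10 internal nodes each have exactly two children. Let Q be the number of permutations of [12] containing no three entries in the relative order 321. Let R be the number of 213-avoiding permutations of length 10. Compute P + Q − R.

208012

The number of full binary trees on 10 internal nodes is the Catalan number C_10. So P = C_10 = 16796.
For any fixed pattern of length 3, the pattern-avoiding permutations of [12] number C_12. So Q = C_12 = 208012.
Permutations of [n] avoiding any single length-3 pattern are counted by C_n; here n = 10. So R = C_10 = 16796.
P + Q − R = 16796 + 208012 − 16796 = 208012.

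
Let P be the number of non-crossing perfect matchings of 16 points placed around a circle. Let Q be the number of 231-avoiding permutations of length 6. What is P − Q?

Pairing 16 circle points by 8 non-crossing chords gives C_8 matchings. So P = C_8 = 1430.
Permutations of [n] avoiding any single length-3 pattern are counted by C_n; here n = 6. So Q = C_6 = 132.
P − Q = 1430 − 132 = 1298.

1298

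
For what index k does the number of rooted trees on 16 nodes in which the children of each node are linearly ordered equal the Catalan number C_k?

15

A rooted plane tree on 16 nodes has 15 edges, and such trees are counted by C_15.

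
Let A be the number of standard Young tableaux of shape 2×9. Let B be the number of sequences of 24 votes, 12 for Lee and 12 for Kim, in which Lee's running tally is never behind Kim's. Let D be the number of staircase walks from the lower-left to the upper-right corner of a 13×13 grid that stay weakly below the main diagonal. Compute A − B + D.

539750

Standard Young tableaux of shape 2×n are counted by C_n; here n = 9. So A = C_9 = 4862.
Reading a vote for the leader as '(' and for the other as ')' turns such a sequence into a balanced string of 12 pairs, so the count is C_12. So B = C_12 = 208012.
Monotone paths in an n×n grid that stay weakly below the diagonal are counted by C_n; here n = 13. So D = C_13 = 742900.
A − B + D = 4862 − 208012 + 742900 = 539750.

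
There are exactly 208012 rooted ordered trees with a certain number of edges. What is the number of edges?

12

Rooted ordered trees with n edges are counted by C_n, and C_12 = 208012.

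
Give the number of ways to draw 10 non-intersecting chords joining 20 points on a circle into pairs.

Non-crossing perfect matchings of 2n points on a circle are counted by C_n; with 20 points, n = 10.
C_10 = C(20,10)/11 = 184756/11 = 16796.

16796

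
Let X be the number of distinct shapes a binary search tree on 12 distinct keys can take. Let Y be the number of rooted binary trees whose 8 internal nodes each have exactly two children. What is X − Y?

206582

There are C_n binary search tree shapes on n keys; with n = 12 that is C_12. So X = C_12 = 208012.
The number of full binary trees on 8 internal nodes is the Catalan number C_8. So Y = C_8 = 1430.
X − Y = 208012 − 1430 = 206582.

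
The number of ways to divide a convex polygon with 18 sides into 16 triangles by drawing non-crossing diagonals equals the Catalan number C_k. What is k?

A convex 18-gon is triangulated into 16 triangles, and the number of such triangulations is the Catalan number C_{18−2} = C_16.

16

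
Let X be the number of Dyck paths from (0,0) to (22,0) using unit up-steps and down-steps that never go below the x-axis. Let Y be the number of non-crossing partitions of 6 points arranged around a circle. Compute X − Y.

58654

A Dyck path with 11 up-steps and 11 down-steps has semilength 11, so there are C_11 of them. So X = C_11 = 58786.
The non-crossing partitions of [6] form a lattice of size C_6. So Y = C_6 = 132.
X − Y = 58786 − 132 = 58654.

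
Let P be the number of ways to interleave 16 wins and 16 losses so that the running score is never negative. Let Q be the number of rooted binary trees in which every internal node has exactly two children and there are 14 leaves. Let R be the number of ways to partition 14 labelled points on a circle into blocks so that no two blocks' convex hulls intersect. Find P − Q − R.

31940330

Reading a vote for the leader as '(' and for the other as ')' turns such a sequence into a balanced string of 16 pairs, so the count is C_16. So P = C_16 = 35357670.
A full binary tree with L leaves has L−1 internal nodes and is counted by C_{L−1}; L = 14 gives C_13. So Q = C_13 = 742900.
Non-crossing partitions of an n-element set are counted by C_n; here n = 14. So R = C_14 = 2674440.
P − Q − R = 35357670 − 742900 − 2674440 = 31940330.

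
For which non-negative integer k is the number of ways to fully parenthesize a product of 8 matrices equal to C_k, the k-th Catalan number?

Ways to associate a product of 8 factors correspond to binary trees on 8 leaves, so the count is C_7.

7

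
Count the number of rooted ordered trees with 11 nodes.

A rooted plane tree on 11 nodes has 10 edges, and such trees are counted by C_10.
C_10 = C(20,10)/11 = 184756/11 = 16796.

16796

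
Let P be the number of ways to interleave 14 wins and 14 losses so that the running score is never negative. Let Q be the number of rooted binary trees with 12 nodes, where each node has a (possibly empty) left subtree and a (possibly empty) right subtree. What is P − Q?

Reading a vote for the leader as '(' and for the other as ')' turns such a sequence into a balanced string of 14 pairs, so the count is C_14. So P = C_14 = 2674440.
There are C_n binary search tree shapes on n keys; with n = 12 that is C_12. So Q = C_12 = 208012.
P − Q = 2674440 − 208012 = 2466428.

2466428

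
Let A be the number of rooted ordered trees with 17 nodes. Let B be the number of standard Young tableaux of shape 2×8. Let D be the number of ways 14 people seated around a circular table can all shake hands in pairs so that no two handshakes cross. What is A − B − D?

Rooted ordered (plane) trees on m nodes have m−1 edges and are counted by C_{m−1}; m = 17 gives C_16. So A = C_16 = 35357670.
By the hook-length formula (or a Dyck-path bijection), SYT of shape 2×8 number C_8. So B = C_8 = 1430.
Non-crossing handshake pairings of 2n people are counted by C_n; 14 people gives n = 7. So D = C_7 = 429.
A − B − D = 35357670 − 1430 − 429 = 35355811.

35355811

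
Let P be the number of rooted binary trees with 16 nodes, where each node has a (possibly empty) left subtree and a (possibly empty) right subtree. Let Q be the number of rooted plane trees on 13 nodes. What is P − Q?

35149658

Rooted binary trees with 16 nodes (each child slot possibly empty) number C_16. So P = C_16 = 35357670.
A rooted plane tree on 13 nodes has 12 edges, and such trees are counted by C_12. So Q = C_12 = 208012.
P − Q = 35357670 − 208012 = 35149658.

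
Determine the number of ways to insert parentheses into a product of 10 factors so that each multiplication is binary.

4862

Bracketing 10 factors into binary products is counted by C_{10−1} = C_9.
C_9 = C(18,9)/10 = 48620/10 = 4862.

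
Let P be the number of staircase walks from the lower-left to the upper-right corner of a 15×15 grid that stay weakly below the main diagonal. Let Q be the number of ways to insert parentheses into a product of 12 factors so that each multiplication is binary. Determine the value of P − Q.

Monotone paths in an n×n grid that stay weakly below the diagonal are counted by C_n; here n = 15. So P = C_15 = 9694845.
Ways to associate a product of 12 factors correspond to binary trees on 12 leaves, so the count is C_11. So Q = C_11 = 58786.
P − Q = 9694845 − 58786 = 9636059.

9636059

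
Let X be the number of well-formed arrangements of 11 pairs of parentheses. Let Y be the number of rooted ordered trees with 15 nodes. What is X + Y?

2733226

A balanced arrangement of 11 bracket pairs is a Dyck word of semilength 11, so the count is C_11. So X = C_11 = 58786.
A rooted plane tree on 15 nodes has 14 edges, and such trees are counted by C_14. So Y = C_14 = 2674440.
X + Y = 58786 + 2674440 = 2733226.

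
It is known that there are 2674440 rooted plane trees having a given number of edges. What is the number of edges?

Rooted ordered trees with n edges are counted by C_n. Since C_14 = 2674440, the index is 14.

14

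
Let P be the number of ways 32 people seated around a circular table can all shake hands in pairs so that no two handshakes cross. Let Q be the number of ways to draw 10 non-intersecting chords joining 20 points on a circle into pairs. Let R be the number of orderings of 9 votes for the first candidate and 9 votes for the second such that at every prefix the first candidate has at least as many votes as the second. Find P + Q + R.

Non-crossing handshake pairings of 2n people are counted by C_n; 32 people gives n = 16. So P = C_16 = 35357670.
Pairing 20 circle points by 10 non-crossing chords gives C_10 matchings. So Q = C_10 = 16796.
Reading a vote for the leader as '(' and for the other as ')' turns such a sequence into a balanced string of 9 pairs, so the count is C_9. So R = C_9 = 4862.
P + Q + R = 35357670 + 16796 + 4862 = 35379328.

35379328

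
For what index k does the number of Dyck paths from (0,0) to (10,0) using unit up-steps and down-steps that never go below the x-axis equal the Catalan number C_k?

Dyck paths of semilength n (length 2n) are counted by C_n; here n = 5.

5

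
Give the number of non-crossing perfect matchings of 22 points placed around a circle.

58786

Pairing 22 circle points by 11 non-crossing chords gives C_11 matchings.
C_11 = C_10 · 2(2·10+1)/(10+2) = 16796 · 42/12 = 58786.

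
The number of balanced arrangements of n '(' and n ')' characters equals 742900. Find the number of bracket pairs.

Balanced strings of n bracket-pairs are counted by C_n, and C_13 = 742900.

13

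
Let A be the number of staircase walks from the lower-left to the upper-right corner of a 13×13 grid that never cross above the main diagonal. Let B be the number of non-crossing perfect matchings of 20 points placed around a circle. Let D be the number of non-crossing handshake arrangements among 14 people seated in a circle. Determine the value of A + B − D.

759267

Sub-diagonal monotone paths from (0,0) to (13,13) biject with Dyck paths of semilength 13, giving C_13. So A = C_13 = 742900.
Non-crossing perfect matchings of 2n points on a circle are counted by C_n; with 20 points, n = 10. So B = C_10 = 16796.
With 14 = 2·7 people, non-crossing handshake pairings are non-crossing perfect matchings on a circle, counted by C_7. So D = C_7 = 429.
A + B − D = 742900 + 16796 − 429 = 759267.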